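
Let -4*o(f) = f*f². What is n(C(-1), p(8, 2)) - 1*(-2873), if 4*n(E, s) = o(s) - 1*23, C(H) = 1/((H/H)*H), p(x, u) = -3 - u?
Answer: 46001/16 ≈ 2875.1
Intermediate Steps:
o(f) = -f³/4 (o(f) = -f*f²/4 = -f³/4)
C(H) = 1/H (C(H) = 1/(1*H) = 1/H)
n(E, s) = -23/4 - s³/16 (n(E, s) = (-s³/4 - 1*23)/4 = (-s³/4 - 23)/4 = (-23 - s³/4)/4 = -23/4 - s³/16)
n(C(-1), p(8, 2)) - 1*(-2873) = (-23/4 - (-3 - 1*2)³/16) - 1*(-2873) = (-23/4 - (-3 - 2)³/16) + 2873 = (-23/4 - 1/16*(-5)³) + 2873 = (-23/4 - 1/16*(-125)) + 2873 = (-23/4 + 125/16) + 2873 = 33/16 + 2873 = 46001/16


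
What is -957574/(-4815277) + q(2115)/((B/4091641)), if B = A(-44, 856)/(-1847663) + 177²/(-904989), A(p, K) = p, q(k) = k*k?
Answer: -49122939622894492059739213397687/92847552529070749 ≈ -5.2907e+14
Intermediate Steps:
q(k) = k²
B = -19281871537/557371563569 (B = -44/(-1847663) + 177²/(-904989) = -44*(-1/1847663) + 31329*(-1/904989) = 44/1847663 - 10443/301663 = -19281871537/557371563569 ≈ -0.034594)
-957574/(-4815277) + q(2115)/((B/4091641)) = -957574/(-4815277) + 2115²/((-19281871537/557371563569/4091641)) = -957574*(-1/4815277) + 4473225/((-19281871537/557371563569*1/4091641)) = 957574/4815277 + 4473225/(-19281871537/2280564341733026729) = 957574/4815277 + 4473225*(-2280564341733026729/19281871537) = 957574/4815277 - 10201477427548718489831025/19281871537 = -49122939622894492059739213397687/92847552529070749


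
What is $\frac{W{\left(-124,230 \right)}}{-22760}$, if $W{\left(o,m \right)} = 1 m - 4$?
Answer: $- \frac{113}{11380} \approx -0.0099297$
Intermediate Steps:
$W{\left(o,m \right)} = -4 + m$ ($W{\left(o,m \right)} = m - 4 = -4 + m$)
$\frac{W{\left(-124,230 \right)}}{-22760} = \frac{-4 + 230}{-22760} = 226 \left(- \frac{1}{22760}\right) = - \frac{113}{11380}$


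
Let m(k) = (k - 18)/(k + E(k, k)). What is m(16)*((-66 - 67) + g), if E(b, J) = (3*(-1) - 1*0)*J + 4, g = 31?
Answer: -51/7 ≈ -7.2857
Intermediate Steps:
E(b, J) = 4 - 3*J (E(b, J) = (-3 + 0)*J + 4 = -3*J + 4 = 4 - 3*J)
m(k) = (-18 + k)/(4 - 2*k) (m(k) = (k - 18)/(k + (4 - 3*k)) = (-18 + k)/(4 - 2*k))
m(16)*((-66 - 67) + g) = ((18 - 1*16)/(2*(-2 + 16)))*((-66 - 67) + 31) = ((½)*(18 - 16)/14)*(-133 + 31) = ((½)*(1/14)*2)*(-102) = (1/14)*(-102) = -51/7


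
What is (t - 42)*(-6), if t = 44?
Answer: -12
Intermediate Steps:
(t - 42)*(-6) = (44 - 42)*(-6) = 2*(-6) = -12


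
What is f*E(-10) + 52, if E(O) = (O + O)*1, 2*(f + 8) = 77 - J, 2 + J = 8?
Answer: -498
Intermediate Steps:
J = 6 (J = -2 + 8 = 6)
f = 55/2 (f = -8 + (77 - 1*6)/2 = -8 + (77 - 6)/2 = -8 + (½)*71 = -8 + 71/2 = 55/2 ≈ 27.500)
E(O) = 2*O (E(O) = (2*O)*1 = 2*O)
f*E(-10) + 52 = 55*(2*(-10))/2 + 52 = (55/2)*(-20) + 52 = -550 + 52 = -498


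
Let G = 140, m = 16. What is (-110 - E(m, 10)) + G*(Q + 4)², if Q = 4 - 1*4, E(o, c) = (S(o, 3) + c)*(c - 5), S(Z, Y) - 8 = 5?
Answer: 2015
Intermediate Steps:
S(Z, Y) = 13 (S(Z, Y) = 8 + 5 = 13)
E(o, c) = (-5 + c)*(13 + c) (E(o, c) = (13 + c)*(c - 5) = (13 + c)*(-5 + c) = (-5 + c)*(13 + c))
Q = 0 (Q = 4 - 4 = 0)
(-110 - E(m, 10)) + G*(Q + 4)² = (-110 - (-65 + 10² + 8*10)) + 140*(0 + 4)² = (-110 - (-65 + 100 + 80)) + 140*4² = (-110 - 1*115) + 140*16 = (-110 - 115) + 2240 = -225 + 2240 = 2015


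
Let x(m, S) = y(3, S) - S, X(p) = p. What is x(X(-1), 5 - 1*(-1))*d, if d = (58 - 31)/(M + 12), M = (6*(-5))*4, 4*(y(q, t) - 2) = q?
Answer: 13/16 ≈ 0.81250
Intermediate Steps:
y(q, t) = 2 + q/4
M = -120 (M = -30*4 = -120)
x(m, S) = 11/4 - S (x(m, S) = (2 + (¼)*3) - S = (2 + ¾) - S = 11/4 - S)
d = -¼ (d = (58 - 31)/(-120 + 12) = 27/(-108) = 27*(-1/108) = -¼ ≈ -0.25000)
x(X(-1), 5 - 1*(-1))*d = (11/4 - (5 - 1*(-1)))*(-¼) = (11/4 - (5 + 1))*(-¼) = (11/4 - 1*6)*(-¼) = (11/4 - 6)*(-¼) = -13/4*(-¼) = 13/16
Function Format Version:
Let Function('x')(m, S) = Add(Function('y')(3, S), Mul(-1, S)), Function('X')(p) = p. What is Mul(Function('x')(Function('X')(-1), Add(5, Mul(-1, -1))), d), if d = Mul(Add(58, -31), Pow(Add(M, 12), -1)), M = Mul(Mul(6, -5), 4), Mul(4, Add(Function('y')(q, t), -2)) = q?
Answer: Rational(13, 16) ≈ 0.81250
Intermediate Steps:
Function('y')(q, t) = Add(2, Mul(Rational(1, 4), q))
M = -120 (M = Mul(-30, 4) = -120)
Function('x')(m, S) = Add(Rational(11, 4), Mul(-1, S)) (Function('x')(m, S) = Add(Add(2, Mul(Rational(1, 4), 3)), Mul(-1, S)) = Add(Add(2, Rational(3, 4)), Mul(-1, S)) = Add(Rational(11, 4), Mul(-1, S)))
d = Rational(-1, 4) (d = Mul(Add(58, -31), Pow(Add(-120, 12), -1)) = Mul(27, Pow(-108, -1)) = Mul(27, Rational(-1, 108)) = Rational(-1, 4) ≈ -0.25000)
Mul(Function('x')(Function('X')(-1), Add(5, Mul(-1, -1))), d) = Mul(Add(Rational(11, 4), Mul(-1, Add(5, Mul(-1, -1)))), Rational(-1, 4)) = Mul(Add(Rational(11, 4), Mul(-1, Add(5, 1))), Rational(-1, 4)) = Mul(Add(Rational(11, 4), Mul(-1, 6)), Rational(-1, 4)) = Mul(Add(Rational(11, 4), -6), Rational(-1, 4)) = Mul(Rational(-13, 4), Rational(-1, 4)) = Rational(13, 16)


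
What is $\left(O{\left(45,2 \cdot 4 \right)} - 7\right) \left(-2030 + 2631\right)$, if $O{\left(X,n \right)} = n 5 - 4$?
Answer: $17429$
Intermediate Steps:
$O{\left(X,n \right)} = -4 + 5 n$ ($O{\left(X,n \right)} = 5 n - 4 = -4 + 5 n$)
$\left(O{\left(45,2 \cdot 4 \right)} - 7\right) \left(-2030 + 2631\right) = \left(\left(-4 + 5 \cdot 2 \cdot 4\right) - 7\right) \left(-2030 + 2631\right) = \left(\left(-4 + 5 \cdot 8\right) - 7\right) 601 = \left(\left(-4 + 40\right) - 7\right) 601 = \left(36 - 7\right) 601 = 29 \cdot 601 = 17429$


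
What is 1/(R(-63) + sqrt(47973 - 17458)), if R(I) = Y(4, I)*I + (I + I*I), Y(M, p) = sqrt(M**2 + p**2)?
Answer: 1/(3906 + sqrt(30515) - 63*sqrt(3985)) ≈ 0.0096438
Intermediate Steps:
R(I) = I + I**2 + I*sqrt(16 + I**2) (R(I) = sqrt(4**2 + I**2)*I + (I + I*I) = sqrt(16 + I**2)*I + (I + I**2) = I*sqrt(16 + I**2) + (I + I**2) = I + I**2 + I*sqrt(16 + I**2))
1/(R(-63) + sqrt(47973 - 17458)) = 1/(-63*(1 - 63 + sqrt(16 + (-63)**2)) + sqrt(47973 - 17458)) = 1/(-63*(1 - 63 + sqrt(16 + 3969)) + sqrt(30515)) = 1/(-63*(1 - 63 + sqrt(3985)) + sqrt(30515)) = 1/(-63*(-62 + sqrt(3985)) + sqrt(30515)) = 1/((3906 - 63*sqrt(3985)) + sqrt(30515)) = 1/(3906 + sqrt(30515) - 63*sqrt(3985))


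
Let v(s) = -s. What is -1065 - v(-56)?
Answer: -1121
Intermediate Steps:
-1065 - v(-56) = -1065 - (-1)*(-56) = -1065 - 1*56 = -1065 - 56 = -1121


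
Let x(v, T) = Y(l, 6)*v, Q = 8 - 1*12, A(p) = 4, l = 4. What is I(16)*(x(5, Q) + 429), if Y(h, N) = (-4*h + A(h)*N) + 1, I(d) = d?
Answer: 7584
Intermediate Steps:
Y(h, N) = 1 - 4*h + 4*N (Y(h, N) = (-4*h + 4*N) + 1 = 1 - 4*h + 4*N)
Q = -4 (Q = 8 - 12 = -4)
x(v, T) = 9*v (x(v, T) = (1 - 4*4 + 4*6)*v = (1 - 16 + 24)*v = 9*v)
I(16)*(x(5, Q) + 429) = 16*(9*5 + 429) = 16*(45 + 429) = 16*474 = 7584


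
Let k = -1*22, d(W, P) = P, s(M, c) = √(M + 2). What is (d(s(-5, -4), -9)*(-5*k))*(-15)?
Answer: 14850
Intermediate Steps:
s(M, c) = √(2 + M)
k = -22
(d(s(-5, -4), -9)*(-5*k))*(-15) = -(-45)*(-22)*(-15) = -9*110*(-15) = -990*(-15) = 14850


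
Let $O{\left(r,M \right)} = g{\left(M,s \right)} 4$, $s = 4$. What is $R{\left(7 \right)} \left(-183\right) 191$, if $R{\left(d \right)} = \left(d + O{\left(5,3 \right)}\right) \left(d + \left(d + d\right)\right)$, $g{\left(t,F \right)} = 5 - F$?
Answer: $-8074143$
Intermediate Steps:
$O{\left(r,M \right)} = 4$ ($O{\left(r,M \right)} = \left(5 - 4\right) 4 = 1 \cdot 4 = 4$)
$R{\left(d \right)} = 3 d \left(4 + d\right)$ ($R{\left(d \right)} = \left(d + 4\right) \left(d + \left(d + d\right)\right) = \left(4 + d\right) \left(d + 2 d\right) = \left(4 + d\right) 3 d = 3 d \left(4 + d\right)$)
$R{\left(7 \right)} \left(-183\right) 191 = 3 \cdot 7 \left(4 + 7\right) \left(-183\right) 191 = 3 \cdot 7 \cdot 11 \left(-183\right) 191 = 231 \left(-183\right) 191 = \left(-42273\right) 191 = -8074143$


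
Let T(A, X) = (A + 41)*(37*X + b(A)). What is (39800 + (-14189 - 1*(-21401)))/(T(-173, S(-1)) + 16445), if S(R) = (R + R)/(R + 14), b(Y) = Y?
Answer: 26572/22627 ≈ 1.1743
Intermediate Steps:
S(R) = 2*R/(14 + R) (S(R) = (2*R)/(14 + R) = 2*R/(14 + R))
T(A, X) = (41 + A)*(A + 37*X) (T(A, X) = (A + 41)*(37*X + A) = (41 + A)*(A + 37*X))
(39800 + (-14189 - 1*(-21401)))/(T(-173, S(-1)) + 16445) = (39800 + (-14189 - 1*(-21401)))/(((-173)² + 41*(-173) + 1517*(2*(-1)/(14 - 1)) + 37*(-173)*(2*(-1)/(14 - 1))) + 16445) = (39800 + (-14189 + 21401))/((29929 - 7093 + 1517*(2*(-1)/13) + 37*(-173)*(2*(-1)/13)) + 16445) = (39800 + 7212)/((29929 - 7093 + 1517*(2*(-1)*(1/13)) + 37*(-173)*(2*(-1)*(1/13))) + 16445) = 47012/((29929 - 7093 + 1517*(-2/13) + 37*(-173)*(-2/13)) + 16445) = 47012/((29929 - 7093 - 3034/13 + 12802/13) + 16445) = 47012/(306636/13 + 16445) = 47012/(520421/13) = 47012*(13/520421) = 26572/22627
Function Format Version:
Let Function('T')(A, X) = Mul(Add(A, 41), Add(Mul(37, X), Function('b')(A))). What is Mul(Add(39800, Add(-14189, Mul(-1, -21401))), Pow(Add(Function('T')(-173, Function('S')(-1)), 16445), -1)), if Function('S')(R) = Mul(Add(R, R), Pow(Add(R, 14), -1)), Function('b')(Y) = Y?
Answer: Rational(26572, 22627) ≈ 1.1743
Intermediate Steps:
Function('S')(R) = Mul(2, R, Pow(Add(14, R), -1)) (Function('S')(R) = Mul(Mul(2, R), Pow(Add(14, R), -1)) = Mul(2, R, Pow(Add(14, R), -1)))
Function('T')(A, X) = Mul(Add(41, A), Add(A, Mul(37, X))) (Function('T')(A, X) = Mul(Add(A, 41), Add(Mul(37, X), A)) = Mul(Add(41, A), Add(A, Mul(37, X))))
Mul(Add(39800, Add(-14189, Mul(-1, -21401))), Pow(Add(Function('T')(-173, Function('S')(-1)), 16445), -1)) = Mul(Add(39800, Add(-14189, Mul(-1, -21401))), Pow(Add(Add(Pow(-173, 2), Mul(41, -173), Mul(1517, Mul(2, -1, Pow(Add(14, -1), -1))), Mul(37, -173, Mul(2, -1, Pow(Add(14, -1), -1)))), 16445), -1)) = Mul(Add(39800, Add(-14189, 21401)), Pow(Add(Add(29929, -7093, Mul(1517, Mul(2, -1, Pow(13, -1))), Mul(37, -173, Mul(2, -1, Pow(13, -1)))), 16445), -1)) = Mul(Add(39800, 7212), Pow(Add(Add(29929, -7093, Mul(1517, Mul(2, -1, Rational(1, 13))), Mul(37, -173, Mul(2, -1, Rational(1, 13)))), 16445), -1)) = Mul(47012, Pow(Add(Add(29929, -7093, Mul(1517, Rational(-2, 13)), Mul(37, -173, Rational(-2, 13))), 16445), -1)) = Mul(47012, Pow(Add(Add(29929, -7093, Rational(-3034, 13), Rational(12802, 13)), 16445), -1)) = Mul(47012, Pow(Add(Rational(306636, 13), 16445), -1)) = Mul(47012, Pow(Rational(520421, 13), -1)) = Mul(47012, Rational(13, 520421)) = Rational(26572, 22627)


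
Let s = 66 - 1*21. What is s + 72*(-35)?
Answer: -2475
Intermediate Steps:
s = 45 (s = 66 - 21 = 45)
s + 72*(-35) = 45 + 72*(-35) = 45 - 2520 = -2475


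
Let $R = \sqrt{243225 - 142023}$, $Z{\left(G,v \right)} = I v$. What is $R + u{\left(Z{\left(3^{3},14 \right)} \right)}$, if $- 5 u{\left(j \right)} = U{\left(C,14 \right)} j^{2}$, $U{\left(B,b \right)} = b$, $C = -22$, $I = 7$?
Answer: $- \frac{134456}{5} + \sqrt{101202} \approx -26573.0$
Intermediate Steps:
$Z{\left(G,v \right)} = 7 v$
$R = \sqrt{101202} \approx 318.12$
$u{\left(j \right)} = - \frac{14 j^{2}}{5}$
$R + u{\left(Z{\left(3^{3},14 \right)} \right)} = \sqrt{101202} - \frac{14 \left(7 \cdot 14\right)^{2}}{5} = \sqrt{101202} - \frac{14 \cdot 98^{2}}{5} = \sqrt{101202} - \frac{134456}{5} = - \frac{134456}{5} + \sqrt{101202}$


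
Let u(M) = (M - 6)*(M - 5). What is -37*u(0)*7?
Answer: -7770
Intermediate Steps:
u(M) = (-6 + M)*(-5 + M)
-37*u(0)*7 = -37*(30 + 0**2 - 11*0)*7 = -37*(30 + 0 + 0)*7 = -37*30*7 = -1110*7 = -7770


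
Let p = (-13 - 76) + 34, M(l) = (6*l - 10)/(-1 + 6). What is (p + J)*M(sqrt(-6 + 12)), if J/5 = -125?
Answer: 1360 - 816*sqrt(6) ≈ -638.78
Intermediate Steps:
M(l) = -2 + 6*l/5 (M(l) = (-10 + 6*l)/5 = (-10 + 6*l)*(1/5) = -2 + 6*l/5)
J = -625 (J = 5*(-125) = -625)
p = -55 (p = -89 + 34 = -55)
(p + J)*M(sqrt(-6 + 12)) = (-55 - 625)*(-2 + 6*sqrt(-6 + 12)/5) = -680*(-2 + 6*sqrt(6)/5) = 1360 - 816*sqrt(6)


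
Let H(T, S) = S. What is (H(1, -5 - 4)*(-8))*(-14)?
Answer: -1008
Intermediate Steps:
(H(1, -5 - 4)*(-8))*(-14) = ((-5 - 4)*(-8))*(-14) = -9*(-8)*(-14) = 72*(-14) = -1008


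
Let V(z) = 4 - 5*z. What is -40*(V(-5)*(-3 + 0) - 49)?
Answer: 5440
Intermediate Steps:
-40*(V(-5)*(-3 + 0) - 49) = -40*((4 - 5*(-5))*(-3 + 0) - 49) = -40*((4 + 25)*(-3) - 49) = -40*(29*(-3) - 49) = -40*(-87 - 49) = -40*(-136) = 5440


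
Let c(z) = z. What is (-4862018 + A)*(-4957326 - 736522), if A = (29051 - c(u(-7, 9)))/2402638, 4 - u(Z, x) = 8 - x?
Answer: 33256824332767728712/1201319 ≈ 2.7684e+13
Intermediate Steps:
u(Z, x) = -4 + x (u(Z, x) = 4 - (8 - x) = 4 + (-8 + x) = -4 + x)
A = 14523/1201319 (A = (29051 - (-4 + 9))/2402638 = (29051 - 1*5)*(1/2402638) = (29051 - 5)*(1/2402638) = 29046*(1/2402638) = 14523/1201319 ≈ 0.012089)
(-4862018 + A)*(-4957326 - 736522) = (-4862018 + 14523/1201319)*(-4957326 - 736522) = -5840834587219/1201319*(-5693848) = 33256824332767728712/1201319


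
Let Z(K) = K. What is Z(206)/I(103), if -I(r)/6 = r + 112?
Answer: -103/645 ≈ -0.15969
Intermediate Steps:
I(r) = -672 - 6*r (I(r) = -6*(r + 112) = -6*(112 + r) = -672 - 6*r)
Z(206)/I(103) = 206/(-672 - 6*103) = 206/(-672 - 618) = 206/(-1290) = 206*(-1/1290) = -103/645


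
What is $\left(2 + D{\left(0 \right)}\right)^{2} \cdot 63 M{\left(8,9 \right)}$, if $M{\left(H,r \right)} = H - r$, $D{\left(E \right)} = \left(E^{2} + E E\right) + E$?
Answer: $-252$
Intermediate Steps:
$D{\left(E \right)} = E + 2 E^{2}$ ($D{\left(E \right)} = \left(E^{2} + E^{2}\right) + E = 2 E^{2} + E = E + 2 E^{2}$)
$\left(2 + D{\left(0 \right)}\right)^{2} \cdot 63 M{\left(8,9 \right)} = \left(2 + 0 \left(1 + 2 \cdot 0\right)\right)^{2} \cdot 63 \left(8 - 9\right) = \left(2 + 0 \left(1 + 0\right)\right)^{2} \cdot 63 \left(8 - 9\right) = \left(2 + 0 \cdot 1\right)^{2} \cdot 63 \left(-1\right) = \left(2 + 0\right)^{2} \cdot 63 \left(-1\right) = 2^{2} \cdot 63 \left(-1\right) = 4 \cdot 63 \left(-1\right) = 252 \left(-1\right) = -252$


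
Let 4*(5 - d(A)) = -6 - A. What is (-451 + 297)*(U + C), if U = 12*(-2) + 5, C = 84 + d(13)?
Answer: -23023/2 ≈ -11512.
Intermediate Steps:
d(A) = 13/2 + A/4 (d(A) = 5 - (-6 - A)/4 = 5 + (3/2 + A/4) = 13/2 + A/4)
C = 375/4 (C = 84 + (13/2 + (1/4)*13) = 84 + (13/2 + 13/4) = 84 + 39/4 = 375/4 ≈ 93.750)
U = -19 (U = -24 + 5 = -19)
(-451 + 297)*(U + C) = (-451 + 297)*(-19 + 375/4) = -154*299/4 = -23023/2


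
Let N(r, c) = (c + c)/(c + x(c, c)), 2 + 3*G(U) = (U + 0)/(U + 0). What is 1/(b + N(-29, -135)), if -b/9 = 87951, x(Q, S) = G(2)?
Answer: -203/160686072 ≈ -1.2633e-6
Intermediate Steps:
G(U) = -1/3 (G(U) = -2/3 + ((U + 0)/(U + 0))/3 = -2/3 + (U/U)/3 = -2/3 + (1/3)*1 = -2/3 + 1/3 = -1/3)
x(Q, S) = -1/3
N(r, c) = 2*c/(-1/3 + c) (N(r, c) = (c + c)/(c - 1/3) = (2*c)/(-1/3 + c) = 2*c/(-1/3 + c))
b = -791559 (b = -9*87951 = -791559)
1/(b + N(-29, -135)) = 1/(-791559 + 6*(-135)/(-1 + 3*(-135))) = 1/(-791559 + 6*(-135)/(-1 - 405)) = 1/(-791559 + 6*(-135)/(-406)) = 1/(-791559 + 6*(-135)*(-1/406)) = 1/(-791559 + 405/203) = 1/(-160686072/203) = -203/160686072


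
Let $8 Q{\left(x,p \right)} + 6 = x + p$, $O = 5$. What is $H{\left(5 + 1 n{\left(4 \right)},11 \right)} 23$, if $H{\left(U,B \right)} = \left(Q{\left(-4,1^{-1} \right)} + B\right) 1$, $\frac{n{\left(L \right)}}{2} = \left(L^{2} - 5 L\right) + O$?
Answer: $\frac{1817}{8} \approx 227.13$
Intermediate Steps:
$n{\left(L \right)} = 10 - 10 L + 2 L^{2}$ ($n{\left(L \right)} = 2 \left(\left(L^{2} - 5 L\right) + 5\right) = 2 \left(5 + L^{2} - 5 L\right) = 10 - 10 L + 2 L^{2}$)
$Q{\left(x,p \right)} = - \frac{3}{4} + \frac{p}{8} + \frac{x}{8}$ ($Q{\left(x,p \right)} = - \frac{3}{4} + \frac{x + p}{8} = - \frac{3}{4} + \frac{p + x}{8} = - \frac{3}{4} + \left(\frac{p}{8} + \frac{x}{8}\right) = - \frac{3}{4} + \frac{p}{8} + \frac{x}{8}$)
$H{\left(U,B \right)} = - \frac{9}{8} + B$ ($H{\left(U,B \right)} = \left(\left(- \frac{3}{4} + \frac{1}{8 \cdot 1} + \frac{1}{8} \left(-4\right)\right) + B\right) 1 = \left(\left(- \frac{3}{4} + \frac{1}{8} \cdot 1 - \frac{1}{2}\right) + B\right) 1 = \left(\left(- \frac{3}{4} + \frac{1}{8} - \frac{1}{2}\right) + B\right) 1 = \left(- \frac{9}{8} + B\right) 1 = - \frac{9}{8} + B$)
$H{\left(5 + 1 n{\left(4 \right)},11 \right)} 23 = \left(- \frac{9}{8} + 11\right) 23 = \frac{79}{8} \cdot 23 = \frac{1817}{8}$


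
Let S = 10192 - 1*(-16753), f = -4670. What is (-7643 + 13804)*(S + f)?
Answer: 137236275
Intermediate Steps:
S = 26945 (S = 10192 + 16753 = 26945)
(-7643 + 13804)*(S + f) = (-7643 + 13804)*(26945 - 4670) = 6161*22275 = 137236275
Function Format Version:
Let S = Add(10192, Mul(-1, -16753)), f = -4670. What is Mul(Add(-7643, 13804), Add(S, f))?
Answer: 137236275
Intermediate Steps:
S = 26945 (S = Add(10192, 16753) = 26945)
Mul(Add(-7643, 13804), Add(S, f)) = Mul(Add(-7643, 13804), Add(26945, -4670)) = Mul(6161, 22275) = 137236275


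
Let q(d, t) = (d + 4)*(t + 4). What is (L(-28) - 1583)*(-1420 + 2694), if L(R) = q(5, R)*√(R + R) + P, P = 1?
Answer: -2015468 - 550368*I*√14 ≈ -2.0155e+6 - 2.0593e+6*I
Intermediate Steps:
q(d, t) = (4 + d)*(4 + t)
L(R) = 1 + √2*√R*(36 + 9*R) (L(R) = (16 + 4*5 + 4*R + 5*R)*√(R + R) + 1 = (16 + 20 + 4*R + 5*R)*√(2*R) + 1 = (36 + 9*R)*(√2*√R) + 1 = √2*√R*(36 + 9*R) + 1 = 1 + √2*√R*(36 + 9*R))
(L(-28) - 1583)*(-1420 + 2694) = ((1 + 9*√2*√(-28)*(4 - 28)) - 1583)*(-1420 + 2694) = ((1 + 9*√2*(2*I*√7)*(-24)) - 1583)*1274 = ((1 - 432*I*√14) - 1583)*1274 = (-1582 - 432*I*√14)*1274 = -2015468 - 550368*I*√14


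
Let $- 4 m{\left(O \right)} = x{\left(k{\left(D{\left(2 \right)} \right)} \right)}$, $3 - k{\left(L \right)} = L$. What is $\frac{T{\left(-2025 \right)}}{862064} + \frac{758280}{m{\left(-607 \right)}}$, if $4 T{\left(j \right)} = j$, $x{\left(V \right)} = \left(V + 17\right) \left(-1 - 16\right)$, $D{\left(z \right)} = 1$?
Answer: $\frac{10458973584645}{1113786688} \approx 9390.5$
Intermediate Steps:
$k{\left(L \right)} = 3 - L$
$x{\left(V \right)} = -289 - 17 V$ ($x{\left(V \right)} = \left(17 + V\right) \left(-17\right) = -289 - 17 V$)
$m{\left(O \right)} = \frac{323}{4}$ ($m{\left(O \right)} = - \frac{-289 - 17 \left(3 - 1\right)}{4} = - \frac{-289 - 34}{4} = \left(- \frac{1}{4}\right) \left(-323\right) = \frac{323}{4}$)
$T{\left(j \right)} = \frac{j}{4}$
$\frac{T{\left(-2025 \right)}}{862064} + \frac{758280}{m{\left(-607 \right)}} = \frac{\frac{1}{4} \left(-2025\right)}{862064} + \frac{758280}{\frac{323}{4}} = \left(- \frac{2025}{4}\right) \frac{1}{862064} + 758280 \cdot \frac{4}{323} = - \frac{2025}{3448256} + \frac{3033120}{323} = \frac{10458973584645}{1113786688}$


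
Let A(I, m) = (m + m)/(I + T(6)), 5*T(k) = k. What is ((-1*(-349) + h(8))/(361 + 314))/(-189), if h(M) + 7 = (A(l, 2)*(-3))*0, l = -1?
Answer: -38/14175 ≈ -0.0026808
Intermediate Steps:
T(k) = k/5
A(I, m) = 2*m/(6/5 + I) (A(I, m) = (m + m)/(I + (1/5)*6) = (2*m)/(I + 6/5) = (2*m)/(6/5 + I) = 2*m/(6/5 + I))
h(M) = -7 (h(M) = -7 + ((10*2/(6 + 5*(-1)))*(-3))*0 = -7 + ((10*2/(6 - 5))*(-3))*0 = -7 + ((10*2/1)*(-3))*0 = -7 + ((10*2*1)*(-3))*0 = -7 + (20*(-3))*0 = -7 - 60*0 = -7 + 0 = -7)
((-1*(-349) + h(8))/(361 + 314))/(-189) = ((-1*(-349) - 7)/(361 + 314))/(-189) = ((349 - 7)/675)*(-1/189) = (342*(1/675))*(-1/189) = (38/75)*(-1/189) = -38/14175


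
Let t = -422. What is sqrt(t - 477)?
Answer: I*sqrt(899) ≈ 29.983*I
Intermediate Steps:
sqrt(t - 477) = sqrt(-422 - 477) = sqrt(-899) = I*sqrt(899)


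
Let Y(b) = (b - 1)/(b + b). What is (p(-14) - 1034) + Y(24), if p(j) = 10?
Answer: -49129/48 ≈ -1023.5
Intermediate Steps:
Y(b) = (-1 + b)/(2*b) (Y(b) = (-1 + b)/((2*b)) = (-1 + b)*(1/(2*b)) = (-1 + b)/(2*b))
(p(-14) - 1034) + Y(24) = (10 - 1034) + (½)*(-1 + 24)/24 = -1024 + (½)*(1/24)*23 = -1024 + 23/48 = -49129/48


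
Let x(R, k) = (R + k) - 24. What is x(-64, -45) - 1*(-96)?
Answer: -37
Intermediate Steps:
x(R, k) = -24 + R + k
x(-64, -45) - 1*(-96) = (-24 - 64 - 45) - 1*(-96) = -133 + 96 = -37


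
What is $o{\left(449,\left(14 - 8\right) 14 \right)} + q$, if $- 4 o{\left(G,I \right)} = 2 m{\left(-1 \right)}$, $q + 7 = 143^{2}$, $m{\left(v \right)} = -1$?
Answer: $\frac{40885}{2} \approx 20443.0$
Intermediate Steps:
$q = 20442$ ($q = -7 + 143^{2} = -7 + 20449 = 20442$)
$o{\left(G,I \right)} = \frac{1}{2}$ ($o{\left(G,I \right)} = - \frac{2 \left(-1\right)}{4} = \left(- \frac{1}{4}\right) \left(-2\right) = \frac{1}{2}$)
$o{\left(449,\left(14 - 8\right) 14 \right)} + q = \frac{1}{2} + 20442 = \frac{40885}{2}$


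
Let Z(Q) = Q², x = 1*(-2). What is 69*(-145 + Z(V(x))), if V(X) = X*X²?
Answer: -5589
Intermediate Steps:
x = -2
V(X) = X³
69*(-145 + Z(V(x))) = 69*(-145 + ((-2)³)²) = 69*(-145 + (-8)²) = 69*(-145 + 64) = 69*(-81) = -5589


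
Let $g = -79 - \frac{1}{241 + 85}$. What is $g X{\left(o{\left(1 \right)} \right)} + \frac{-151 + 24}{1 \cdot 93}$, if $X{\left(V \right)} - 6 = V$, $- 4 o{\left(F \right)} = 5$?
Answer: $- \frac{45674693}{121272} \approx -376.63$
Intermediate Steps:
$o{\left(F \right)} = - \frac{5}{4}$ ($o{\left(F \right)} = \left(- \frac{1}{4}\right) 5 = - \frac{5}{4}$)
$X{\left(V \right)} = 6 + V$
$g = - \frac{25755}{326}$ ($g = -79 - \frac{1}{326} = - \frac{25755}{326} \approx -79.003$)
$g X{\left(o{\left(1 \right)} \right)} + \frac{-151 + 24}{1 \cdot 93} = - \frac{25755 \left(6 - \frac{5}{4}\right)}{326} + \frac{-151 + 24}{1 \cdot 93} = \left(- \frac{25755}{326}\right) \frac{19}{4} - \frac{127}{93} = - \frac{489345}{1304} - \frac{127}{93} = - \frac{45674693}{121272}$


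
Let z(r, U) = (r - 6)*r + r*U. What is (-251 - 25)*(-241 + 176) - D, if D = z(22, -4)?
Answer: 17676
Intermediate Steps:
z(r, U) = U*r + r*(-6 + r) (z(r, U) = (-6 + r)*r + U*r = r*(-6 + r) + U*r = U*r + r*(-6 + r))
D = 264 (D = 22*(-6 - 4 + 22) = 22*12 = 264)
(-251 - 25)*(-241 + 176) - D = (-251 - 25)*(-241 + 176) - 1*264 = -276*(-65) - 264 = 17940 - 264 = 17676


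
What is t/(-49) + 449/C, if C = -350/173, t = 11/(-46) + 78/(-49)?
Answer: -306345339/1380575 ≈ -221.90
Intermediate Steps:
t = -4127/2254 (t = 11*(-1/46) + 78*(-1/49) = -11/46 - 78/49 = -4127/2254 ≈ -1.8310)
C = -350/173 (C = -350*1/173 = -350/173 ≈ -2.0231)
t/(-49) + 449/C = -4127/2254/(-49) + 449/(-350/173) = -4127/2254*(-1/49) + 449*(-173/350) = 4127/110446 - 77677/350 = -306345339/1380575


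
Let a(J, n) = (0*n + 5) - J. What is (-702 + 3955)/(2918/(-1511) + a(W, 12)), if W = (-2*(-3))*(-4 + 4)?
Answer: 4915283/4637 ≈ 1060.0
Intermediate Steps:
W = 0 (W = 6*0 = 0)
a(J, n) = 5 - J (a(J, n) = (0 + 5) - J = 5 - J)
(-702 + 3955)/(2918/(-1511) + a(W, 12)) = (-702 + 3955)/(2918/(-1511) + (5 - 1*0)) = 3253/(2918*(-1/1511) + (5 + 0)) = 3253/(-2918/1511 + 5) = 3253/(4637/1511) = 3253*(1511/4637) = 4915283/4637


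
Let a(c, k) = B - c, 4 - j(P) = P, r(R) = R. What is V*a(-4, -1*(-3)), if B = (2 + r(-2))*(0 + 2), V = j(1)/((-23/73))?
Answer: -876/23 ≈ -38.087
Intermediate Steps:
j(P) = 4 - P
V = -219/23 (V = (4 - 1*1)/((-23/73)) = (4 - 1)/((-23*1/73)) = 3/(-23/73) = 3*(-73/23) = -219/23 ≈ -9.5217)
B = 0 (B = (2 - 2)*(0 + 2) = 0*2 = 0)
a(c, k) = -c (a(c, k) = 0 - c = -c)
V*a(-4, -1*(-3)) = -(-219)*(-4)/23 = -219/23*4 = -876/23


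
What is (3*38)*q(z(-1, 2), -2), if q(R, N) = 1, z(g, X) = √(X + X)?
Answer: 114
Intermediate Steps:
z(g, X) = √2*√X (z(g, X) = √(2*X) = √2*√X)
(3*38)*q(z(-1, 2), -2) = (3*38)*1 = 114*1 = 114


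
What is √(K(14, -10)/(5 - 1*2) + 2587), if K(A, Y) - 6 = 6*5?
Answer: √2599 ≈ 50.980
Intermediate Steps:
K(A, Y) = 36 (K(A, Y) = 6 + 6*5 = 6 + 30 = 36)
√(K(14, -10)/(5 - 1*2) + 2587) = √(36/(5 - 1*2) + 2587) = √(36/(5 - 2) + 2587) = √(36/3 + 2587) = √(36*(⅓) + 2587) = √(12 + 2587) = √2599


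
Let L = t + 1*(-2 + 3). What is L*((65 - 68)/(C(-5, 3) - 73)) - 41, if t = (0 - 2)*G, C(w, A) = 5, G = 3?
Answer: -2803/68 ≈ -41.221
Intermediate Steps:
t = -6 (t = (0 - 2)*3 = -2*3 = -6)
L = -5 (L = -6 + 1*(-2 + 3) = -6 + 1*1 = -6 + 1 = -5)
L*((65 - 68)/(C(-5, 3) - 73)) - 41 = -5*(65 - 68)/(5 - 73) - 41 = -(-15)/(-68) - 41 = -(-15)*(-1)/68 - 41 = -5*3/68 - 41 = -15/68 - 41 = -2803/68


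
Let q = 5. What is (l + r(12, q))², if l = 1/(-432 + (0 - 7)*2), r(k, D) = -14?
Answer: 39000025/198916 ≈ 196.06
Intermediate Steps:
l = -1/446 (l = 1/(-432 - 7*2) = 1/(-432 - 14) = 1/(-446) = -1/446 ≈ -0.0022422)
(l + r(12, q))² = (-1/446 - 14)² = (-6245/446)² = 39000025/198916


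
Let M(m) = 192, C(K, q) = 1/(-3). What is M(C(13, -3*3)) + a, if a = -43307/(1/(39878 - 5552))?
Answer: -1486555890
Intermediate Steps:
C(K, q) = -⅓
a = -1486556082 (a = -43307/(1/34326) = -43307/1/34326 = -43307*34326 = -1486556082)
M(C(13, -3*3)) + a = 192 - 1486556082 = -1486555890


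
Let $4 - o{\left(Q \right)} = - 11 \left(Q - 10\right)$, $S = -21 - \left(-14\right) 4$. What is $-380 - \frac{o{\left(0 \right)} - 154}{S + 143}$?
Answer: $- \frac{33690}{89} \approx -378.54$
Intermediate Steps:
$S = 35$ ($S = -21 - -56 = -21 + 56 = 35$)
$o{\left(Q \right)} = -106 + 11 Q$ ($o{\left(Q \right)} = 4 - - 11 \left(Q - 10\right) = 4 - - 11 \left(-10 + Q\right) = 4 - \left(110 - 11 Q\right) = 4 + \left(-110 + 11 Q\right) = -106 + 11 Q$)
$-380 - \frac{o{\left(0 \right)} - 154}{S + 143} = -380 - \frac{\left(-106 + 11 \cdot 0\right) - 154}{35 + 143} = -380 - \frac{\left(-106 + 0\right) - 154}{178} = -380 - \left(-106 - 154\right) \frac{1}{178} = -380 - \left(-260\right) \frac{1}{178} = -380 - - \frac{130}{89} = -380 + \frac{130}{89} = - \frac{33690}{89}$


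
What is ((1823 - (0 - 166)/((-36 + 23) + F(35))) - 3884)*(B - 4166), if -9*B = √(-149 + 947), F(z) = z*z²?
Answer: 184008920528/21431 + 44169208*√798/192879 ≈ 8.5926e+6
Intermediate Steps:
F(z) = z³
B = -√798/9 (B = -√(-149 + 947)/9 = -√798/9 ≈ -3.1388)
((1823 - (0 - 166)/((-36 + 23) + F(35))) - 3884)*(B - 4166) = ((1823 - (0 - 166)/((-36 + 23) + 35³)) - 3884)*(-√798/9 - 4166) = ((1823 - (-166)/(-13 + 42875)) - 3884)*(-4166 - √798/9) = ((1823 - (-166)/42862) - 3884)*(-4166 - √798/9) = ((1823 - 1*(-83/21431)) - 3884)*(-4166 - √798/9) = ((1823 + 83/21431) - 3884)*(-4166 - √798/9) = (39068796/21431 - 3884)*(-4166 - √798/9) = -44169208*(-4166 - √798/9)/21431 = 184008920528/21431 + 44169208*√798/192879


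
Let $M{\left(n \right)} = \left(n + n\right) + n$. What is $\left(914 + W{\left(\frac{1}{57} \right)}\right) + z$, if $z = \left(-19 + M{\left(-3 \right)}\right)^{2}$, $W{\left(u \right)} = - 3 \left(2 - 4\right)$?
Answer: $1704$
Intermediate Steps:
$W{\left(u \right)} = 6$ ($W{\left(u \right)} = \left(-3\right) \left(-2\right) = 6$)
$M{\left(n \right)} = 3 n$ ($M{\left(n \right)} = 2 n + n = 3 n$)
$z = 784$ ($z = \left(-19 + 3 \left(-3\right)\right)^{2} = \left(-19 - 9\right)^{2} = \left(-28\right)^{2} = 784$)
$\left(914 + W{\left(\frac{1}{57} \right)}\right) + z = \left(914 + 6\right) + 784 = 920 + 784 = 1704$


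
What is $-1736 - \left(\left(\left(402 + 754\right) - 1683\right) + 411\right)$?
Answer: $-1620$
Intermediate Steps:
$-1736 - \left(\left(\left(402 + 754\right) - 1683\right) + 411\right) = -1736 - \left(\left(1156 - 1683\right) + 411\right) = -1736 - \left(-527 + 411\right) = -1736 - -116 = -1736 + 116 = -1620$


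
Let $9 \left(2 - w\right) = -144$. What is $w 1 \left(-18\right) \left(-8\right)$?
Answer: $2592$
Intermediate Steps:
$w = 18$ ($w = 2 - -16 = 2 + 16 = 18$)
$w 1 \left(-18\right) \left(-8\right) = 18 \cdot 1 \left(-18\right) \left(-8\right) = 18 \left(\left(-18\right) \left(-8\right)\right) = 18 \cdot 144 = 2592$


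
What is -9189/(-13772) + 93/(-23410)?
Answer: 106916847/161201260 ≈ 0.66325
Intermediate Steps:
-9189/(-13772) + 93/(-23410) = -9189*(-1/13772) + 93*(-1/23410) = 9189/13772 - 93/23410 = 106916847/161201260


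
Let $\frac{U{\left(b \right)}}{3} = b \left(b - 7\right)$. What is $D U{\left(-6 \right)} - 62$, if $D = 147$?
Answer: $34336$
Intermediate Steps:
$U{\left(b \right)} = 3 b \left(-7 + b\right)$ ($U{\left(b \right)} = 3 b \left(b - 7\right) = 3 b \left(-7 + b\right)$)
$D U{\left(-6 \right)} - 62 = 147 \cdot 3 \left(-6\right) \left(-7 - 6\right) - 62 = 147 \cdot 3 \left(-6\right) \left(-13\right) - 62 = 147 \cdot 234 - 62 = 34398 - 62 = 34336$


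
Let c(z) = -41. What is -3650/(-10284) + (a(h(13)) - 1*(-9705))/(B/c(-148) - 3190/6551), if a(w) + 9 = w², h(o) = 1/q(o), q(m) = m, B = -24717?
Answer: 2312996832745975/140595427132446 ≈ 16.451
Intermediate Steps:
h(o) = 1/o
a(w) = -9 + w²
-3650/(-10284) + (a(h(13)) - 1*(-9705))/(B/c(-148) - 3190/6551) = -3650/(-10284) + ((-9 + (1/13)²) - 1*(-9705))/(-24717/(-41) - 3190/6551) = -3650*(-1/10284) + ((-9 + (1/13)²) + 9705)/(-24717*(-1/41) - 3190*1/6551) = 1825/5142 + ((-9 + 1/169) + 9705)/(24717/41 - 3190/6551) = 1825/5142 + (-1520/169 + 9705)/(161790277/268591) = 1825/5142 + (1638625/169)*(268591/161790277) = 1825/5142 + 440119927375/27342556813 = 2312996832745975/140595427132446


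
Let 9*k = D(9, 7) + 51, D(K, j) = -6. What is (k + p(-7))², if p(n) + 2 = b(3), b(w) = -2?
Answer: 1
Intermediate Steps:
p(n) = -4 (p(n) = -2 - 2 = -4)
k = 5 (k = (-6 + 51)/9 = (⅑)*45 = 5)
(k + p(-7))² = (5 - 4)² = 1² = 1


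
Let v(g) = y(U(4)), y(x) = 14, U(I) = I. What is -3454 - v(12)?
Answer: -3468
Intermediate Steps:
v(g) = 14
-3454 - v(12) = -3454 - 1*14 = -3454 - 14 = -3468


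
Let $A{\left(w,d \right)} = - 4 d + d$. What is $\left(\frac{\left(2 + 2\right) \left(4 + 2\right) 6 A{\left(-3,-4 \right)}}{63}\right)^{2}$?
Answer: $\frac{36864}{49} \approx 752.33$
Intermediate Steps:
$A{\left(w,d \right)} = - 3 d$
$\left(\frac{\left(2 + 2\right) \left(4 + 2\right) 6 A{\left(-3,-4 \right)}}{63}\right)^{2} = \left(\frac{\left(2 + 2\right) \left(4 + 2\right) 6 \left(\left(-3\right) \left(-4\right)\right)}{63}\right)^{2} = \left(4 \cdot 6 \cdot 6 \cdot 12 \cdot \frac{1}{63}\right)^{2} = \left(4 \cdot 36 \cdot 12 \cdot \frac{1}{63}\right)^{2} = \left(144 \cdot 12 \cdot \frac{1}{63}\right)^{2} = \left(1728 \cdot \frac{1}{63}\right)^{2} = \left(\frac{192}{7}\right)^{2} = \frac{36864}{49}$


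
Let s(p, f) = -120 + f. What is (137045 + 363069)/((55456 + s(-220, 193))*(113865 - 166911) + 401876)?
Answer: -250057/1472594729 ≈ -0.00016981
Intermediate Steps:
(137045 + 363069)/((55456 + s(-220, 193))*(113865 - 166911) + 401876) = (137045 + 363069)/((55456 + (-120 + 193))*(113865 - 166911) + 401876) = 500114/((55456 + 73)*(-53046) + 401876) = 500114/(55529*(-53046) + 401876) = 500114/(-2945591334 + 401876) = 500114/(-2945189458) = 500114*(-1/2945189458) = -250057/1472594729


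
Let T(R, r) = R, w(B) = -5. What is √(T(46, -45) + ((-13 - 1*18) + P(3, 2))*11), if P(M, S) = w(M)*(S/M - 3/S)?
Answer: I*√8970/6 ≈ 15.785*I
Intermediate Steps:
P(M, S) = 15/S - 5*S/M (P(M, S) = -5*(S/M - 3/S) = -5*(-3/S + S/M) = 15/S - 5*S/M)
√(T(46, -45) + ((-13 - 1*18) + P(3, 2))*11) = √(46 + ((-13 - 1*18) + (15/2 - 5*2/3))*11) = √(46 + ((-13 - 18) + (15*(½) - 5*2*⅓))*11) = √(46 + (-31 + (15/2 - 10/3))*11) = √(46 + (-31 + 25/6)*11) = √(46 - 161/6*11) = √(46 - 1771/6) = √(-1495/6) = I*√8970/6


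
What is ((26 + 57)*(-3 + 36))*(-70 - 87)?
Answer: -430023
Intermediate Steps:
((26 + 57)*(-3 + 36))*(-70 - 87) = (83*33)*(-157) = 2739*(-157) = -430023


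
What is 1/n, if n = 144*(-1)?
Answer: -1/144 ≈ -0.0069444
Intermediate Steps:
n = -144
1/n = 1/(-144) = -1/144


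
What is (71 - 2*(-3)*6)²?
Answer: 11449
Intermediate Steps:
(71 - 2*(-3)*6)² = (71 + 6*6)² = (71 + 36)² = 107² = 11449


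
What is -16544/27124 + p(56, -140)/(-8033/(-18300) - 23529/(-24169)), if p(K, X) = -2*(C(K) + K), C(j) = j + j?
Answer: -1010310648788872/4236296008337 ≈ -238.49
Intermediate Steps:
C(j) = 2*j
p(K, X) = -6*K (p(K, X) = -2*(2*K + K) = -6*K)
-16544/27124 + p(56, -140)/(-8033/(-18300) - 23529/(-24169)) = -16544/27124 + (-6*56)/(-8033/(-18300) - 23529/(-24169)) = -16544*1/27124 - 336/(-8033*(-1/18300) - 23529*(-1/24169)) = -4136/6781 - 336/(8033/18300 + 23529/24169) = -4136/6781 - 336/624730277/442292700 = -4136/6781 - 336*442292700/624730277 = -4136/6781 - 148610347200/624730277 = -1010310648788872/4236296008337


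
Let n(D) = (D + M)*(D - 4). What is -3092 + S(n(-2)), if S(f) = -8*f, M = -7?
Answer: -3524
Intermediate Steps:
n(D) = (-7 + D)*(-4 + D) (n(D) = (D - 7)*(D - 4) = (-7 + D)*(-4 + D))
-3092 + S(n(-2)) = -3092 - 8*(28 + (-2)**2 - 11*(-2)) = -3092 - 8*(28 + 4 + 22) = -3092 - 8*54 = -3092 - 432 = -3524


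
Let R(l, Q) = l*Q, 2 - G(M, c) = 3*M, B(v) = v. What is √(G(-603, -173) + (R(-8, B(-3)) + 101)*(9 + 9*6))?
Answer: √9686 ≈ 98.417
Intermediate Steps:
G(M, c) = 2 - 3*M
R(l, Q) = Q*l
√(G(-603, -173) + (R(-8, B(-3)) + 101)*(9 + 9*6)) = √((2 - 3*(-603)) + (-3*(-8) + 101)*(9 + 9*6)) = √((2 + 1809) + (24 + 101)*(9 + 54)) = √(1811 + 125*63) = √(1811 + 7875) = √9686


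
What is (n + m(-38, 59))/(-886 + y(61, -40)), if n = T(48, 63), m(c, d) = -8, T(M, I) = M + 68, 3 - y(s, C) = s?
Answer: -27/236 ≈ -0.11441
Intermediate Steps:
y(s, C) = 3 - s
T(M, I) = 68 + M
n = 116 (n = 68 + 48 = 116)
(n + m(-38, 59))/(-886 + y(61, -40)) = (116 - 8)/(-886 + (3 - 1*61)) = 108/(-886 + (3 - 61)) = 108/(-886 - 58) = 108/(-944) = 108*(-1/944) = -27/236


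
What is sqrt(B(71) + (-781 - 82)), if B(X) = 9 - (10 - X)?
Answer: I*sqrt(793) ≈ 28.16*I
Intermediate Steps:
B(X) = -1 + X (B(X) = 9 + (-10 + X) = -1 + X)
sqrt(B(71) + (-781 - 82)) = sqrt((-1 + 71) + (-781 - 82)) = sqrt(70 - 863) = sqrt(-793) = I*sqrt(793)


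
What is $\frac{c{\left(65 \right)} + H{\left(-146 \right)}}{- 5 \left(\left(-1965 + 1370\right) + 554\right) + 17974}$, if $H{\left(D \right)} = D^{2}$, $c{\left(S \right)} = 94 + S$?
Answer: $\frac{21475}{18179} \approx 1.1813$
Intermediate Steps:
$\frac{c{\left(65 \right)} + H{\left(-146 \right)}}{- 5 \left(\left(-1965 + 1370\right) + 554\right) + 17974} = \frac{\left(94 + 65\right) + \left(-146\right)^{2}}{- 5 \left(\left(-1965 + 1370\right) + 554\right) + 17974} = \frac{159 + 21316}{- 5 \left(-595 + 554\right) + 17974} = \frac{21475}{\left(-5\right) \left(-41\right) + 17974} = \frac{21475}{205 + 17974} = \frac{21475}{18179}$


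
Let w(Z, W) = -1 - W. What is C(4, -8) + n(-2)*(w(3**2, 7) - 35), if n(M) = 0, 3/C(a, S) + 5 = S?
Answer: -3/13 ≈ -0.23077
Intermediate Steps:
C(a, S) = 3/(-5 + S)
C(4, -8) + n(-2)*(w(3**2, 7) - 35) = 3/(-5 - 8) + 0*((-1 - 1*7) - 35) = 3/(-13) + 0*((-1 - 7) - 35) = 3*(-1/13) + 0*(-8 - 35) = -3/13 + 0*(-43) = -3/13 + 0 = -3/13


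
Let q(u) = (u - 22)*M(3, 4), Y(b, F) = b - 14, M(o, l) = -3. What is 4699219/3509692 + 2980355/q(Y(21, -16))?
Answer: 2092067913103/31587228 ≈ 66232.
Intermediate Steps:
Y(b, F) = -14 + b
q(u) = 66 - 3*u (q(u) = (u - 22)*(-3) = (-22 + u)*(-3) = 66 - 3*u)
4699219/3509692 + 2980355/q(Y(21, -16)) = 4699219/3509692 + 2980355/(66 - 3*(-14 + 21)) = 4699219*(1/3509692) + 2980355/(66 - 3*7) = 4699219/3509692 + 2980355/(66 - 21) = 4699219/3509692 + 2980355/45 = 4699219/3509692 + 2980355*(1/45) = 4699219/3509692 + 596071/9 = 2092067913103/31587228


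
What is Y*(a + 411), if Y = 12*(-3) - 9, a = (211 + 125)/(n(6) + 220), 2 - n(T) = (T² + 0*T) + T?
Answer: -18579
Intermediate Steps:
n(T) = 2 - T - T² (n(T) = 2 - ((T² + 0*T) + T) = 2 - ((T² + 0) + T) = 2 - (T² + T) = 2 - (T + T²) = 2 + (-T - T²) = 2 - T - T²)
a = 28/15 (a = (211 + 125)/((2 - 1*6 - 1*6²) + 220) = 336/((2 - 6 - 1*36) + 220) = 336/((2 - 6 - 36) + 220) = 336/(-40 + 220) = 336/180 = 336*(1/180) = 28/15 ≈ 1.8667)
Y = -45 (Y = -36 - 9 = -45)
Y*(a + 411) = -45*(28/15 + 411) = -45*6193/15 = -18579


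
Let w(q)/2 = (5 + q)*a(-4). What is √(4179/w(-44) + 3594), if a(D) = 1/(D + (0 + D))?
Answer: √679822/13 ≈ 63.424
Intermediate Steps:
a(D) = 1/(2*D) (a(D) = 1/(D + D) = 1/(2*D))
w(q) = -5/4 - q/4 (w(q) = 2*((5 + q)*((½)/(-4))) = 2*((5 + q)*((½)*(-¼))) = 2*((5 + q)*(-⅛)) = 2*(-5/8 - q/8) = -5/4 - q/4)
√(4179/w(-44) + 3594) = √(4179/(-5/4 - ¼*(-44)) + 3594) = √(4179/(-5/4 + 11) + 3594) = √(4179/(39/4) + 3594) = √(4179*(4/39) + 3594) = √(5572/13 + 3594) = √(52294/13) = √679822/13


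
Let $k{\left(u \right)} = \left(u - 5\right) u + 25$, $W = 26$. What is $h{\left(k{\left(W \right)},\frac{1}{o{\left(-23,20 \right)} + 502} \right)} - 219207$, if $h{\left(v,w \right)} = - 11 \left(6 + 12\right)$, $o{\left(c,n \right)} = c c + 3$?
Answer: $-219405$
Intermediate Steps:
$o{\left(c,n \right)} = 3 + c^{2}$ ($o{\left(c,n \right)} = c^{2} + 3 = 3 + c^{2}$)
$k{\left(u \right)} = 25 + u \left(-5 + u\right)$ ($k{\left(u \right)} = \left(u - 5\right) u + 25 = \left(-5 + u\right) u + 25 = u \left(-5 + u\right) + 25 = 25 + u \left(-5 + u\right)$)
$h{\left(v,w \right)} = -198$ ($h{\left(v,w \right)} = \left(-11\right) 18 = -198$)
$h{\left(k{\left(W \right)},\frac{1}{o{\left(-23,20 \right)} + 502} \right)} - 219207 = -198 - 219207 = -219405$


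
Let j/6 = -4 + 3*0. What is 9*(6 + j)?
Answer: -162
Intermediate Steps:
j = -24 (j = 6*(-4 + 3*0) = 6*(-4 + 0) = 6*(-4) = -24)
9*(6 + j) = 9*(6 - 24) = 9*(-18) = -162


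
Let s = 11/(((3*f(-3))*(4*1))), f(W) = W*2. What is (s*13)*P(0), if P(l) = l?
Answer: 0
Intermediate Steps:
f(W) = 2*W
s = -11/72 (s = 11/(((3*(2*(-3)))*(4*1))) = 11/(((3*(-6))*4)) = 11/((-18*4)) = 11/(-72) = 11*(-1/72) = -11/72 ≈ -0.15278)
(s*13)*P(0) = -11/72*13*0 = -143/72*0 = 0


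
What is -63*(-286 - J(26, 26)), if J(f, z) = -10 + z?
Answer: 19026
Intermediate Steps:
-63*(-286 - J(26, 26)) = -63*(-286 - (-10 + 26)) = -63*(-286 - 1*16) = -63*(-286 - 16) = -63*(-302) = 19026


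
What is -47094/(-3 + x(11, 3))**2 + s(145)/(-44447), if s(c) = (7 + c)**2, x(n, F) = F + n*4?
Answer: -1068958181/43024696 ≈ -24.845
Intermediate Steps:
x(n, F) = F + 4*n
-47094/(-3 + x(11, 3))**2 + s(145)/(-44447) = -47094/(-3 + (3 + 4*11))**2 + (7 + 145)**2/(-44447) = -47094/(-3 + (3 + 44))**2 + 152**2*(-1/44447) = -47094/(-3 + 47)**2 + 23104*(-1/44447) = -47094/(44**2) - 23104/44447 = -47094/1936 - 23104/44447 = -47094*1/1936 - 23104/44447 = -23547/968 - 23104/44447 = -1068958181/43024696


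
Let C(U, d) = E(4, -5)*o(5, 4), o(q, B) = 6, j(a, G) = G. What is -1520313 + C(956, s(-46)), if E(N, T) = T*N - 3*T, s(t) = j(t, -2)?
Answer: -1520343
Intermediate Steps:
s(t) = -2
E(N, T) = -3*T + N*T (E(N, T) = N*T - 3*T = -3*T + N*T)
C(U, d) = -30 (C(U, d) = -5*(-3 + 4)*6 = -5*1*6 = -5*6 = -30)
-1520313 + C(956, s(-46)) = -1520313 - 30 = -1520343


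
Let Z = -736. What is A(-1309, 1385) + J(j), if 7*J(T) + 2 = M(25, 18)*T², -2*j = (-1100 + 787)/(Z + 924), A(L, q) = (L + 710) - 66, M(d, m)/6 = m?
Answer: -161951845/247408 ≈ -654.59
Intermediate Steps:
M(d, m) = 6*m
A(L, q) = 644 + L (A(L, q) = (710 + L) - 66 = 644 + L)
j = 313/376 (j = -(-1100 + 787)/(2*(-736 + 924)) = -(-313)/(2*188) = -½*(-313/188) = 313/376 ≈ 0.83245)
J(T) = -2/7 + 108*T²/7 (J(T) = -2/7 + ((6*18)*T²)/7 = -2/7 + (108*T²)/7 = -2/7 + 108*T²/7)
A(-1309, 1385) + J(j) = (644 - 1309) + (-2/7 + 108*(313/376)²/7) = -665 + (-2/7 + (108/7)*(97969/141376)) = -665 + (-2/7 + 2645163/247408) = -665 + 2574475/247408 = -161951845/247408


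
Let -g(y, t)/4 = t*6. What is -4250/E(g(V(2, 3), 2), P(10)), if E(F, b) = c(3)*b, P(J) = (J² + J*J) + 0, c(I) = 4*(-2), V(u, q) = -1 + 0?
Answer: 85/32 ≈ 2.6563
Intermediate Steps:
V(u, q) = -1
g(y, t) = -24*t (g(y, t) = -4*t*6 = -24*t)
c(I) = -8
P(J) = 2*J² (P(J) = (J² + J²) + 0 = 2*J² + 0 = 2*J²)
E(F, b) = -8*b
-4250/E(g(V(2, 3), 2), P(10)) = -4250/((-16*10²)) = -4250/((-16*100)) = -4250/((-8*200)) = -4250/(-1600) = -4250*(-1/1600) = 85/32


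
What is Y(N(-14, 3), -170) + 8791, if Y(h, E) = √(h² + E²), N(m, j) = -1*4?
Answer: 8791 + 2*√7229 ≈ 8961.0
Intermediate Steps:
N(m, j) = -4
Y(h, E) = √(E² + h²)
Y(N(-14, 3), -170) + 8791 = √((-170)² + (-4)²) + 8791 = √(28900 + 16) + 8791 = √28916 + 8791 = 2*√7229 + 8791 = 8791 + 2*√7229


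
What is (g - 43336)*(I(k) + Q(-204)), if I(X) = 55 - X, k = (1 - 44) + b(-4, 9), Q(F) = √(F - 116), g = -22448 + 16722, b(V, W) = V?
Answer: -5004324 - 392496*I*√5 ≈ -5.0043e+6 - 8.7765e+5*I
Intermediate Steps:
g = -5726
Q(F) = √(-116 + F)
k = -47 (k = (1 - 44) - 4 = -43 - 4 = -47)
(g - 43336)*(I(k) + Q(-204)) = (-5726 - 43336)*((55 - 1*(-47)) + √(-116 - 204)) = -49062*((55 + 47) + √(-320)) = -49062*(102 + 8*I*√5) = -5004324 - 392496*I*√5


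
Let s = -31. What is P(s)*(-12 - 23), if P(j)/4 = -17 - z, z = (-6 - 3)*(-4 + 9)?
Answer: -3920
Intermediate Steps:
z = -45 (z = -9*5 = -45)
P(j) = 112 (P(j) = 4*(-17 - 1*(-45)) = 4*(-17 + 45) = 4*28 = 112)
P(s)*(-12 - 23) = 112*(-12 - 23) = 112*(-35) = -3920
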